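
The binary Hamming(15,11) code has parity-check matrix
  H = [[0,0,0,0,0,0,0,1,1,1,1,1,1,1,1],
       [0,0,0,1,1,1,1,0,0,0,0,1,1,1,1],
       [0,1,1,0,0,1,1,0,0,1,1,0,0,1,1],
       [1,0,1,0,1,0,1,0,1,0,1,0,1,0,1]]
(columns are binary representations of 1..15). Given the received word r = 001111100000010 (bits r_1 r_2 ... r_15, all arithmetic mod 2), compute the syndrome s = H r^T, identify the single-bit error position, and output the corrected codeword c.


s = (1, 1, 0, 1)^T, error position = 13, corrected codeword c = 001111100000110

Compute s = H r^T mod 2 one row at a time:
  s_1 = 0 + 0 + 0 + 0 + 0 + 0 + 1 + 0 = 1 ≡ 1 (mod 2).
  s_2 = 1 + 1 + 1 + 1 + 0 + 0 + 1 + 0 = 5 ≡ 1 (mod 2).
  s_3 = 0 + 1 + 1 + 1 + 0 + 0 + 1 + 0 = 4 ≡ 0 (mod 2).
  s_4 = 0 + 1 + 1 + 1 + 0 + 0 + 0 + 0 = 3 ≡ 1 (mod 2).
s = (1, 1, 0, 1)^T — this equals column 13 of H (binary 1101), so error is at position 13.
Correct: flip bit 13 of r = 001111100000010 to get c = 001111100000110.


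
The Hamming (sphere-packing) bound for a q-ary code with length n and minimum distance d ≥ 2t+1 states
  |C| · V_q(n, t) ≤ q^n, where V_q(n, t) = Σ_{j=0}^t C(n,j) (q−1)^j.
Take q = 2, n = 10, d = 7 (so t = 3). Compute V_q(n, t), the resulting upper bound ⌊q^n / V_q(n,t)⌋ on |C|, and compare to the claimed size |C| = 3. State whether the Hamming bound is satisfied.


V_q(n, t) = 176, q^n = 1024, Hamming bound = 5, |C| = 3 ≤ bound (satisfied).

Step 1: Compute V_q(n, t) = Σ_{j=0}^3 C(n, j) (q−1)^j.
  j = 0: C(10,0)·(1)^0 = 1·1 = 1.
  j = 1: C(10,1)·(1)^1 = 10·1 = 10.
  j = 2: C(10,2)·(1)^2 = 45·1 = 45.
  j = 3: C(10,3)·(1)^3 = 120·1 = 120.
  V_q(n, t) = 1 + 10 + 45 + 120 = 176.
Step 2: q^n = 2^10 = 1024.
Step 3: Hamming bound ⌊q^n / V_q(n,t)⌋ = ⌊1024/176⌋ = 5.
Step 4: Compare |C| = 3 to 5: satisfied.
The claimed |C| lies below the Hamming bound.


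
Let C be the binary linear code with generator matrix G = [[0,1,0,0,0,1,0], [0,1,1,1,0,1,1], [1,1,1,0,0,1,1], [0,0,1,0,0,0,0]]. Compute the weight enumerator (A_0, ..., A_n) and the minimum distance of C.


Weight distribution: A_0 = 1, A_1 = 1, A_2 = 4, A_3 = 4, A_4 = 3, A_5 = 3. Minimum distance d = 1.

Enumerate all 2^4 = 16 messages m ∈ F_2^4.
For each, compute codeword c = mG in F_2^7, then tally its weight.
  m = 0000 → c = 0000000, weight = 0.
  m = 1000 → c = 0100010, weight = 2.
  m = 0100 → c = 0111011, weight = 5.
  m = 1100 → c = 0011001, weight = 3.
  m = 0010 → c = 1110011, weight = 5.
  m = 1010 → c = 1010001, weight = 3.
  m = 0110 → c = 1001000, weight = 2.
  m = 1110 → c = 1101010, weight = 4.
  m = 0001 → c = 0010000, weight = 1.
  m = 1001 → c = 0110010, weight = 3.
  m = 0101 → c = 0101011, weight = 4.
  m = 1101 → c = 0001001, weight = 2.
  m = 0011 → c = 1100011, weight = 4.
  m = 1011 → c = 1000001, weight = 2.
  m = 0111 → c = 1011000, weight = 3.
  m = 1111 → c = 1111010, weight = 5.
Tally weights:
  weight 0: 1 codewords.
  weight 1: 1 codewords.
  weight 2: 4 codewords.
  weight 3: 4 codewords.
  weight 4: 3 codewords.
  weight 5: 3 codewords.
Minimum distance d = smallest w > 0 with A_w > 0 = 1.
Sanity: Σ A_w = 16 = 2^4 = 16 ✓.


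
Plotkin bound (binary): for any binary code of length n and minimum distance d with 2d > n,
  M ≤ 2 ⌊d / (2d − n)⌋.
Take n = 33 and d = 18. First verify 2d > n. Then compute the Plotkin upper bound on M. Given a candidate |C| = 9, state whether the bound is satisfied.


Plotkin bound M ≤ 12; given |C| = 9 ≤ bound (satisfied).

Check applicability: 2d = 36, n = 33.
2d − n = 3 > 0, so Plotkin applies.
Compute d/(2d−n) = 18/3 ≈ 6.0000.
⌊d/(2d−n)⌋ = 6.
Plotkin bound: M ≤ 2·6 = 12.
Given |C| = 9, check: satisfied.
This |C| is below the Plotkin bound.


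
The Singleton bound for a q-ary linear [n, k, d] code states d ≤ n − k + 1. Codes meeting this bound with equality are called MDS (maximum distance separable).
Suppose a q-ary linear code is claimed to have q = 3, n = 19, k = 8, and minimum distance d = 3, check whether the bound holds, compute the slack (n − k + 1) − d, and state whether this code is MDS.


Singleton RHS = n − k + 1 = 12, slack = 9, bound satisfied, not MDS.

Singleton bound: d ≤ n − k + 1.
Here n = 19, k = 8, so n − k + 1 = 12.
Given d = 3, check d ≤ 12: YES.
Slack = (n − k + 1) − d = 9.
The code is NOT MDS (slack = 9 > 0).
Description: the claimed parameters are [19, 8, 3]_3; such a code would be non-MDS.


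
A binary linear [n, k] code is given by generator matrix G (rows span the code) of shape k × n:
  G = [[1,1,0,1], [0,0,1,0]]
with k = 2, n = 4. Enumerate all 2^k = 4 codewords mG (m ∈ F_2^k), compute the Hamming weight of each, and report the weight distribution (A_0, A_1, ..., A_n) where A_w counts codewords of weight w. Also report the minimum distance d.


Weight distribution: A_0 = 1, A_1 = 1, A_3 = 1, A_4 = 1. Minimum distance d = 1.

Enumerate all 2^2 = 4 messages m ∈ F_2^2.
For each, compute codeword c = mG in F_2^4, then tally its weight.
  m = 00 → c = 0000, weight = 0.
  m = 10 → c = 1101, weight = 3.
  m = 01 → c = 0010, weight = 1.
  m = 11 → c = 1111, weight = 4.
Tally weights:
  weight 0: 1 codewords.
  weight 1: 1 codewords.
  weight 3: 1 codewords.
  weight 4: 1 codewords.
Minimum distance d = smallest w > 0 with A_w > 0 = 1.
Sanity: Σ A_w = 4 = 2^2 = 4 ✓.


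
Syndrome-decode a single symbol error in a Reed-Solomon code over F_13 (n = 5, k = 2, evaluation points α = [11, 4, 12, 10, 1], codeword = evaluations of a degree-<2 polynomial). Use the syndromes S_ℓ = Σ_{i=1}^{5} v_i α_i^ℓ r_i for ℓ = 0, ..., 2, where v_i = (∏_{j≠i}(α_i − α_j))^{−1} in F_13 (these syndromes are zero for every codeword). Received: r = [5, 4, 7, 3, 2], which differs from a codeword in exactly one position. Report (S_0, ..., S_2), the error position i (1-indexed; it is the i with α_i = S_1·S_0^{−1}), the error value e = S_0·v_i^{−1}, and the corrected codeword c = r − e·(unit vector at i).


S = (5, 5, 5), error at position 5, error magnitude e = 4, c = [5, 4, 7, 3, 11].

Step 1: column multipliers v_i = (∏_{j≠i}(α_i − α_j))^{−1} mod 13.
  i = 1 (α = 11): (11−4)(11−12)(11−10)(11−1) = 7·(−1)·1·10 = −70 ≡ 8, so v_1 = 8^{−1} = 5 (mod 13).
  i = 2 (α = 4): (4−11)(4−12)(4−10)(4−1) = (−7)·(−8)·(−6)·3 = −1008 ≡ 6, so v_2 = 6^{−1} = 11 (mod 13).
  i = 3 (α = 12): (12−11)(12−4)(12−10)(12−1) = 1·8·2·11 = 176 ≡ 7, so v_3 = 7^{−1} = 2 (mod 13).
  i = 4 (α = 10): (10−11)(10−4)(10−12)(10−1) = (−1)·6·(−2)·9 = 108 ≡ 4, so v_4 = 4^{−1} = 10 (mod 13).
  i = 5 (α = 1): (1−11)(1−4)(1−12)(1−10) = (−10)·(−3)·(−11)·(−9) = 2970 ≡ 6, so v_5 = 6^{−1} = 11 (mod 13).
  v = [5, 11, 2, 10, 11].
Step 2: syndromes of r = [5, 4, 7, 3, 2] (all sums mod 13).
  S_0 = Σ v_i r_i = 5·5 + 11·4 + 2·7 + 10·3 + 11·2 = 135 ≡ 5.
  S_1 = Σ v_i α_i r_i = 5·11·5 + 11·4·4 + 2·12·7 + 10·10·3 + 11·1·2 = 941 ≡ 5.
  α_i^2 mod 13 = [4, 3, 1, 9, 1].
  S_2 = Σ v_i α_i^2 r_i = 5·4·5 + 11·3·4 + 2·1·7 + 10·9·3 + 11·1·2 = 538 ≡ 5.
  S = (5, 5, 5) ≠ 0, so r is not a codeword (an error is present).
Step 3: locate the error. For a single error e at position i, S_ℓ = v_i·e·α_i^ℓ, so α_err = S_1/S_0.
  S_0^{−1} = 5^{−1} = 8 (mod 13), so α_err = 5·8 = 40 ≡ 1 = α_5. Error position i = 5.
  Consistency check: S_2/S_1 = 5·8 = 40 ≡ 1 = α_err ✓ (single-error assumption holds).
Step 4: error magnitude e = S_0/v_5 = S_0·∏_{j≠5}(α_5 − α_j) = 5·6 = 30 ≡ 4 (mod 13).
Step 5: correct position 5: c_5 = r_5 − e = 2 − 4 ≡ 11 (mod 13). Hence c = [5, 4, 7, 3, 11].
  Check: interpolating c through the α_i gives m(x) = 9 + 2·x (degree < 2) with m(α_i) = c_i for every i, so c is indeed a codeword.


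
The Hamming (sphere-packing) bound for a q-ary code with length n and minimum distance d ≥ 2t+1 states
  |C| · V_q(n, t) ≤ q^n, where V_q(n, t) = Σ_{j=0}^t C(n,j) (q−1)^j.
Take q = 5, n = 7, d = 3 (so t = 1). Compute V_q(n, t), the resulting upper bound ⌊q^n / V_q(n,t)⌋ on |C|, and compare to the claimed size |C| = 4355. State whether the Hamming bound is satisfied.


V_q(n, t) = 29, q^n = 78125, Hamming bound = 2693, |C| = 4355 > bound (violated).

Step 1: Compute V_q(n, t) = Σ_{j=0}^1 C(n, j) (q−1)^j.
  j = 0: C(7,0)·(4)^0 = 1·1 = 1.
  j = 1: C(7,1)·(4)^1 = 7·4 = 28.
  V_q(n, t) = 1 + 28 = 29.
Step 2: q^n = 5^7 = 78125.
Step 3: Hamming bound ⌊q^n / V_q(n,t)⌋ = ⌊78125/29⌋ = 2693.
Step 4: Compare |C| = 4355 to 2693: violated.
The claimed |C| lies above the Hamming bound, so no 5-ary code of length 7 with d ≥ 3 can have 4355 codewords.


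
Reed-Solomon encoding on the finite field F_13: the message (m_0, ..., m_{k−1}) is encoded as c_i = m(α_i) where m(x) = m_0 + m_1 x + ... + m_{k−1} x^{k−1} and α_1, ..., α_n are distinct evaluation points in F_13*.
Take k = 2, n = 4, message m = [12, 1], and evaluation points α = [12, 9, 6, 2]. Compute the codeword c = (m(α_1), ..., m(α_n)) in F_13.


c = [11, 8, 5, 1]

Message polynomial: m(x) = 12 + 1·x (mod 13).
For each evaluation point α_i, compute m(α_i) mod 13:
  α_1 = 12: Horner steps 1 → 11, so m(12) = 11.
  α_2 = 9: Horner steps 1 → 8, so m(9) = 8.
  α_3 = 6: Horner steps 1 → 5, so m(6) = 5.
  α_4 = 2: Horner steps 1 → 1, so m(2) = 1.
Codeword c = [11, 8, 5, 1] ∈ F_13^4.


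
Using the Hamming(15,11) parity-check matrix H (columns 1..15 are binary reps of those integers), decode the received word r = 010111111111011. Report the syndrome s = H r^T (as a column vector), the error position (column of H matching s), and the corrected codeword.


s = (1, 1, 1, 1)^T, error position = 15, corrected codeword c = 010111111111010

Compute s = H r^T mod 2 one row at a time:
  s_1 = 1 + 1 + 1 + 1 + 1 + 0 + 1 + 1 = 7 ≡ 1 (mod 2).
  s_2 = 1 + 1 + 1 + 1 + 1 + 0 + 1 + 1 = 7 ≡ 1 (mod 2).
  s_3 = 1 + 0 + 1 + 1 + 1 + 1 + 1 + 1 = 7 ≡ 1 (mod 2).
  s_4 = 0 + 0 + 1 + 1 + 1 + 1 + 0 + 1 = 5 ≡ 1 (mod 2).
s = (1, 1, 1, 1)^T — this equals column 15 of H (binary 1111), so error is at position 15.
Correct: flip bit 15 of r = 010111111111011 to get c = 010111111111010.


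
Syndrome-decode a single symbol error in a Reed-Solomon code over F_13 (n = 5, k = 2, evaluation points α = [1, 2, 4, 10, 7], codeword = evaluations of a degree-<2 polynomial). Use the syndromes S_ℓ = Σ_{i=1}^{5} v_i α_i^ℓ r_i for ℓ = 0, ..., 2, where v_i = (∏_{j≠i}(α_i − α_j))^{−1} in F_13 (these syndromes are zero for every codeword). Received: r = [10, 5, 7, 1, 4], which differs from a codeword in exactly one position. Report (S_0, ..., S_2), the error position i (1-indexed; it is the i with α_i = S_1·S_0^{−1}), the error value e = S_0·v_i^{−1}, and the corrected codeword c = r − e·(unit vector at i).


S = (2, 4, 8), error at position 2, error magnitude e = 9, c = [10, 9, 7, 1, 4].

Step 1: column multipliers v_i = (∏_{j≠i}(α_i − α_j))^{−1} mod 13.
  i = 1 (α = 1): (1−2)(1−4)(1−10)(1−7) = (−1)·(−3)·(−9)·(−6) = 162 ≡ 6, so v_1 = 6^{−1} = 11 (mod 13).
  i = 2 (α = 2): (2−1)(2−4)(2−10)(2−7) = 1·(−2)·(−8)·(−5) = −80 ≡ 11, so v_2 = 11^{−1} = 6 (mod 13).
  i = 3 (α = 4): (4−1)(4−2)(4−10)(4−7) = 3·2·(−6)·(−3) = 108 ≡ 4, so v_3 = 4^{−1} = 10 (mod 13).
  i = 4 (α = 10): (10−1)(10−2)(10−4)(10−7) = 9·8·6·3 = 1296 ≡ 9, so v_4 = 9^{−1} = 3 (mod 13).
  i = 5 (α = 7): (7−1)(7−2)(7−4)(7−10) = 6·5·3·(−3) = −270 ≡ 3, so v_5 = 3^{−1} = 9 (mod 13).
  v = [11, 6, 10, 3, 9].
Step 2: syndromes of r = [10, 5, 7, 1, 4] (all sums mod 13).
  S_0 = Σ v_i r_i = 11·10 + 6·5 + 10·7 + 3·1 + 9·4 = 249 ≡ 2.
  S_1 = Σ v_i α_i r_i = 11·1·10 + 6·2·5 + 10·4·7 + 3·10·1 + 9·7·4 = 732 ≡ 4.
  α_i^2 mod 13 = [1, 4, 3, 9, 10].
  S_2 = Σ v_i α_i^2 r_i = 11·1·10 + 6·4·5 + 10·3·7 + 3·9·1 + 9·10·4 = 827 ≡ 8.
  S = (2, 4, 8) ≠ 0, so r is not a codeword (an error is present).
Step 3: locate the error. For a single error e at position i, S_ℓ = v_i·e·α_i^ℓ, so α_err = S_1/S_0.
  S_0^{−1} = 2^{−1} = 7 (mod 13), so α_err = 4·7 = 28 ≡ 2 = α_2. Error position i = 2.
  Consistency check: S_2/S_1 = 8·10 = 80 ≡ 2 = α_err ✓ (single-error assumption holds).
Step 4: error magnitude e = S_0/v_2 = S_0·∏_{j≠2}(α_2 − α_j) = 2·11 = 22 ≡ 9 (mod 13).
Step 5: correct position 2: c_2 = r_2 − e = 5 − 9 ≡ 9 (mod 13). Hence c = [10, 9, 7, 1, 4].
  Check: interpolating c through the α_i gives m(x) = 11 + 12·x (degree < 2) with m(α_i) = c_i for every i, so c is indeed a codeword.


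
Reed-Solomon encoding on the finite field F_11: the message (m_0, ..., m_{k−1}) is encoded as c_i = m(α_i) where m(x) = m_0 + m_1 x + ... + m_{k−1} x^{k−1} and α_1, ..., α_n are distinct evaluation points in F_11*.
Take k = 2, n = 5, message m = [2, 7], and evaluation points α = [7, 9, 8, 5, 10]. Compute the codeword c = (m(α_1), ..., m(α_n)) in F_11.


c = [7, 10, 3, 4, 6]

Message polynomial: m(x) = 2 + 7·x (mod 11).
For each evaluation point α_i, compute m(α_i) mod 11:
  α_1 = 7: Horner steps 7 → 7, so m(7) = 7.
  α_2 = 9: Horner steps 7 → 10, so m(9) = 10.
  α_3 = 8: Horner steps 7 → 3, so m(8) = 3.
  α_4 = 5: Horner steps 7 → 4, so m(5) = 4.
  α_5 = 10: Horner steps 7 → 6, so m(10) = 6.
Codeword c = [7, 10, 3, 4, 6] ∈ F_11^5.


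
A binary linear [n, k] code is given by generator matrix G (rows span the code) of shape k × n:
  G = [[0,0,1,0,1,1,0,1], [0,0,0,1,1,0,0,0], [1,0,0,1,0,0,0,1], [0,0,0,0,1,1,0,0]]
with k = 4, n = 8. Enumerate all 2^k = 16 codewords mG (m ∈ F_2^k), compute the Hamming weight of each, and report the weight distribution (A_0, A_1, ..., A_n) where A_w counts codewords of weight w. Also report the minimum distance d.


Weight distribution: A_0 = 1, A_2 = 4, A_3 = 6, A_4 = 3, A_5 = 2. Minimum distance d = 2.

Enumerate all 2^4 = 16 messages m ∈ F_2^4.
For each, compute codeword c = mG in F_2^8, then tally its weight.
  m = 0000 → c = 00000000, weight = 0.
  m = 1000 → c = 00101101, weight = 4.
  m = 0100 → c = 00011000, weight = 2.
  m = 1100 → c = 00110101, weight = 4.
  m = 0010 → c = 10010001, weight = 3.
  m = 1010 → c = 10111100, weight = 5.
  m = 0110 → c = 10001001, weight = 3.
  m = 1110 → c = 10100100, weight = 3.
  m = 0001 → c = 00001100, weight = 2.
  m = 1001 → c = 00100001, weight = 2.
  m = 0101 → c = 00010100, weight = 2.
  m = 1101 → c = 00111001, weight = 4.
  m = 0011 → c = 10011101, weight = 5.
  m = 1011 → c = 10110000, weight = 3.
  m = 0111 → c = 10000101, weight = 3.
  m = 1111 → c = 10101000, weight = 3.
Tally weights:
  weight 0: 1 codewords.
  weight 2: 4 codewords.
  weight 3: 6 codewords.
  weight 4: 3 codewords.
  weight 5: 2 codewords.
Minimum distance d = smallest w > 0 with A_w > 0 = 2.
Sanity: Σ A_w = 16 = 2^4 = 16 ✓.


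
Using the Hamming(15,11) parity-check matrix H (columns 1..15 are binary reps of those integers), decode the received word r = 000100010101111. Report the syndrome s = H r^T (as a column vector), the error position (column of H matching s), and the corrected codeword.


s = (0, 1, 1, 0)^T, error position = 6, corrected codeword c = 000101010101111

Compute s = H r^T mod 2 one row at a time:
  s_1 = 1 + 0 + 1 + 0 + 1 + 1 + 1 + 1 = 6 ≡ 0 (mod 2).
  s_2 = 1 + 0 + 0 + 0 + 1 + 1 + 1 + 1 = 5 ≡ 1 (mod 2).
  s_3 = 0 + 0 + 0 + 0 + 1 + 0 + 1 + 1 = 3 ≡ 1 (mod 2).
  s_4 = 0 + 0 + 0 + 0 + 0 + 0 + 1 + 1 = 2 ≡ 0 (mod 2).
s = (0, 1, 1, 0)^T — this equals column 6 of H (binary 0110), so error is at position 6.
Correct: flip bit 6 of r = 000100010101111 to get c = 000101010101111.


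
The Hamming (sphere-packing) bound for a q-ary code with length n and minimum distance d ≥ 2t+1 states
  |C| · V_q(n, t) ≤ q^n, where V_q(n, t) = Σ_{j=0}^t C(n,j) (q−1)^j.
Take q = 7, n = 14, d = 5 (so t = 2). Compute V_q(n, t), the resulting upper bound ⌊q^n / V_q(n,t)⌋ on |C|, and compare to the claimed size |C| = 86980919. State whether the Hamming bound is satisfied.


V_q(n, t) = 3361, q^n = 678223072849, Hamming bound = 201792047, |C| = 86980919 ≤ bound (satisfied).

Step 1: Compute V_q(n, t) = Σ_{j=0}^2 C(n, j) (q−1)^j.
  j = 0: C(14,0)·(6)^0 = 1·1 = 1.
  j = 1: C(14,1)·(6)^1 = 14·6 = 84.
  j = 2: C(14,2)·(6)^2 = 91·36 = 3276.
  V_q(n, t) = 1 + 84 + 3276 = 3361.
Step 2: q^n = 7^14 = 678223072849.
Step 3: Hamming bound ⌊q^n / V_q(n,t)⌋ = ⌊678223072849/3361⌋ = 201792047.
Step 4: Compare |C| = 86980919 to 201792047: satisfied.
The claimed |C| lies below the Hamming bound.


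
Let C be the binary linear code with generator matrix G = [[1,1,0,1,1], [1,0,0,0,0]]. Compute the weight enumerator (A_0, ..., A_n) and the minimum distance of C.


Weight distribution: A_0 = 1, A_1 = 1, A_3 = 1, A_4 = 1. Minimum distance d = 1.

Enumerate all 2^2 = 4 messages m ∈ F_2^2.
For each, compute codeword c = mG in F_2^5, then tally its weight.
  m = 00 → c = 00000, weight = 0.
  m = 10 → c = 11011, weight = 4.
  m = 01 → c = 10000, weight = 1.
  m = 11 → c = 01011, weight = 3.
Tally weights:
  weight 0: 1 codewords.
  weight 1: 1 codewords.
  weight 3: 1 codewords.
  weight 4: 1 codewords.
Minimum distance d = smallest w > 0 with A_w > 0 = 1.
Sanity: Σ A_w = 4 = 2^2 = 4 ✓.


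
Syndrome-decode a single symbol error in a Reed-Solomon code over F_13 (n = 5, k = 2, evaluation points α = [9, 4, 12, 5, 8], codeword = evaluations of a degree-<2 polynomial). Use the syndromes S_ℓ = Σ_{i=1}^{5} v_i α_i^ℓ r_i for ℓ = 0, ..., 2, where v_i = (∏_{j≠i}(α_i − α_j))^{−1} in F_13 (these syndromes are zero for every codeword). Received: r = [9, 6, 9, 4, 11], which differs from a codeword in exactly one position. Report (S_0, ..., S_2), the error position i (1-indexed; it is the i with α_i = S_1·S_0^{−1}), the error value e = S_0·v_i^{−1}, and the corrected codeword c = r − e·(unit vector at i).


S = (5, 8, 5), error at position 3, error magnitude e = 6, c = [9, 6, 3, 4, 11].

Step 1: column multipliers v_i = (∏_{j≠i}(α_i − α_j))^{−1} mod 13.
  i = 1 (α = 9): (9−4)(9−12)(9−5)(9−8) = 5·(−3)·4·1 = −60 ≡ 5, so v_1 = 5^{−1} = 8 (mod 13).
  i = 2 (α = 4): (4−9)(4−12)(4−5)(4−8) = (−5)·(−8)·(−1)·(−4) = 160 ≡ 4, so v_2 = 4^{−1} = 10 (mod 13).
  i = 3 (α = 12): (12−9)(12−4)(12−5)(12−8) = 3·8·7·4 = 672 ≡ 9, so v_3 = 9^{−1} = 3 (mod 13).
  i = 4 (α = 5): (5−9)(5−4)(5−12)(5−8) = (−4)·1·(−7)·(−3) = −84 ≡ 7, so v_4 = 7^{−1} = 2 (mod 13).
  i = 5 (α = 8): (8−9)(8−4)(8−12)(8−5) = (−1)·4·(−4)·3 = 48 ≡ 9, so v_5 = 9^{−1} = 3 (mod 13).
  v = [8, 10, 3, 2, 3].
Step 2: syndromes of r = [9, 6, 9, 4, 11] (all sums mod 13).
  S_0 = Σ v_i r_i = 8·9 + 10·6 + 3·9 + 2·4 + 3·11 = 200 ≡ 5.
  S_1 = Σ v_i α_i r_i = 8·9·9 + 10·4·6 + 3·12·9 + 2·5·4 + 3·8·11 = 1516 ≡ 8.
  α_i^2 mod 13 = [3, 3, 1, 12, 12].
  S_2 = Σ v_i α_i^2 r_i = 8·3·9 + 10·3·6 + 3·1·9 + 2·12·4 + 3·12·11 = 915 ≡ 5.
  S = (5, 8, 5) ≠ 0, so r is not a codeword (an error is present).
Step 3: locate the error. For a single error e at position i, S_ℓ = v_i·e·α_i^ℓ, so α_err = S_1/S_0.
  S_0^{−1} = 5^{−1} = 8 (mod 13), so α_err = 8·8 = 64 ≡ 12 = α_3. Error position i = 3.
  Consistency check: S_2/S_1 = 5·5 = 25 ≡ 12 = α_err ✓ (single-error assumption holds).
Step 4: error magnitude e = S_0/v_3 = S_0·∏_{j≠3}(α_3 − α_j) = 5·9 = 45 ≡ 6 (mod 13).
Step 5: correct position 3: c_3 = r_3 − e = 9 − 6 ≡ 3 (mod 13). Hence c = [9, 6, 3, 4, 11].
  Check: interpolating c through the α_i gives m(x) = 1 + 11·x (degree < 2) with m(α_i) = c_i for every i, so c is indeed a codeword.


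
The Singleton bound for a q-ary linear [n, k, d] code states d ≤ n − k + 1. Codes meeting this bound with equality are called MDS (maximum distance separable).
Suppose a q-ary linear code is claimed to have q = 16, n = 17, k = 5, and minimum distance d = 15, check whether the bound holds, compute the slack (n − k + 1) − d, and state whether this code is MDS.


Singleton RHS = n − k + 1 = 13, slack = -2, bound violated (no such code; not MDS).

Singleton bound: d ≤ n − k + 1.
Here n = 17, k = 5, so n − k + 1 = 13.
Given d = 15, check d ≤ 13: NO.
Slack = (n − k + 1) − d = -2.
The slack is negative: d = 15 exceeds n − k + 1 = 13 by 2, so the Singleton bound is violated and no linear [17, 5, 15]_16 code can exist. In particular it is not MDS (MDS requires d = n − k + 1 exactly).
Description: the claimed parameters are [17, 5, 15]_16; such a code would be impossible (violates the Singleton bound).


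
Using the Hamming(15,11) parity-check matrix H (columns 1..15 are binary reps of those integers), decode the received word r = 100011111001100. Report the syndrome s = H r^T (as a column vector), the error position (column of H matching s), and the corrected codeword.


s = (0, 1, 0, 1)^T, error position = 5, corrected codeword c = 100001111001100

Compute s = H r^T mod 2 one row at a time:
  s_1 = 1 + 1 + 0 + 0 + 1 + 1 + 0 + 0 = 4 ≡ 0 (mod 2).
  s_2 = 0 + 1 + 1 + 1 + 1 + 1 + 0 + 0 = 5 ≡ 1 (mod 2).
  s_3 = 0 + 0 + 1 + 1 + 0 + 0 + 0 + 0 = 2 ≡ 0 (mod 2).
  s_4 = 1 + 0 + 1 + 1 + 1 + 0 + 1 + 0 = 5 ≡ 1 (mod 2).
s = (0, 1, 0, 1)^T — this equals column 5 of H (binary 0101), so error is at position 5.
Correct: flip bit 5 of r = 100011111001100 to get c = 100001111001100.


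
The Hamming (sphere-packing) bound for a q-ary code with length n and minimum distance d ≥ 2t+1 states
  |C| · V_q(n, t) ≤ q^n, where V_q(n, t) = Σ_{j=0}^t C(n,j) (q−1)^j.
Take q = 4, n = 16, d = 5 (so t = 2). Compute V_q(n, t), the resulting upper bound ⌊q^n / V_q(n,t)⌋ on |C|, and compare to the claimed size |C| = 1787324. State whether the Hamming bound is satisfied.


V_q(n, t) = 1129, q^n = 4294967296, Hamming bound = 3804222, |C| = 1787324 ≤ bound (satisfied).

Step 1: Compute V_q(n, t) = Σ_{j=0}^2 C(n, j) (q−1)^j.
  j = 0: C(16,0)·(3)^0 = 1·1 = 1.
  j = 1: C(16,1)·(3)^1 = 16·3 = 48.
  j = 2: C(16,2)·(3)^2 = 120·9 = 1080.
  V_q(n, t) = 1 + 48 + 1080 = 1129.
Step 2: q^n = 4^16 = 4294967296.
Step 3: Hamming bound ⌊q^n / V_q(n,t)⌋ = ⌊4294967296/1129⌋ = 3804222.
Step 4: Compare |C| = 1787324 to 3804222: satisfied.
The claimed |C| lies below the Hamming bound.


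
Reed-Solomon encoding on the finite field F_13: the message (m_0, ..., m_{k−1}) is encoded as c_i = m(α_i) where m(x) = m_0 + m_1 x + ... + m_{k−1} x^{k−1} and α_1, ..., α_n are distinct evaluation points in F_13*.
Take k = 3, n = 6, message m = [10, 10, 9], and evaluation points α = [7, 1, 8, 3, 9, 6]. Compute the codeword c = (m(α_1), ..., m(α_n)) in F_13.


c = [1, 3, 3, 4, 10, 4]

Message polynomial: m(x) = 10 + 10·x + 9·x^2 (mod 13).
For each evaluation point α_i, compute m(α_i) mod 13:
  α_1 = 7: Horner steps 9 → 8 → 1, so m(7) = 1.
  α_2 = 1: Horner steps 9 → 6 → 3, so m(1) = 3.
  α_3 = 8: Horner steps 9 → 4 → 3, so m(8) = 3.
  α_4 = 3: Horner steps 9 → 11 → 4, so m(3) = 4.
  α_5 = 9: Horner steps 9 → 0 → 10, so m(9) = 10.
  α_6 = 6: Horner steps 9 → 12 → 4, so m(6) = 4.
Codeword c = [1, 3, 3, 4, 10, 4] ∈ F_13^6.


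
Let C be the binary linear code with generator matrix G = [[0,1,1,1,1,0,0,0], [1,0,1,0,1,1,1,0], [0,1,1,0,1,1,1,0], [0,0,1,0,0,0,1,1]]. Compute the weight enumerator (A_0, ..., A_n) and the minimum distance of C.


Weight distribution: A_0 = 1, A_2 = 1, A_3 = 2, A_4 = 5, A_5 = 6, A_6 = 1. Minimum distance d = 2.

Enumerate all 2^4 = 16 messages m ∈ F_2^4.
For each, compute codeword c = mG in F_2^8, then tally its weight.
  m = 0000 → c = 00000000, weight = 0.
  m = 1000 → c = 01111000, weight = 4.
  m = 0100 → c = 10101110, weight = 5.
  m = 1100 → c = 11010110, weight = 5.
  m = 0010 → c = 01101110, weight = 5.
  m = 1010 → c = 00010110, weight = 3.
  m = 0110 → c = 11000000, weight = 2.
  m = 1110 → c = 10111000, weight = 4.
  m = 0001 → c = 00100011, weight = 3.
  m = 1001 → c = 01011011, weight = 5.
  m = 0101 → c = 10001101, weight = 4.
  m = 1101 → c = 11110101, weight = 6.
  m = 0011 → c = 01001101, weight = 4.
  m = 1011 → c = 00110101, weight = 4.
  m = 0111 → c = 11100011, weight = 5.
  m = 1111 → c = 10011011, weight = 5.
Tally weights:
  weight 0: 1 codewords.
  weight 2: 1 codewords.
  weight 3: 2 codewords.
  weight 4: 5 codewords.
  weight 5: 6 codewords.
  weight 6: 1 codewords.
Minimum distance d = smallest w > 0 with A_w > 0 = 2.
Sanity: Σ A_w = 16 = 2^4 = 16 ✓.


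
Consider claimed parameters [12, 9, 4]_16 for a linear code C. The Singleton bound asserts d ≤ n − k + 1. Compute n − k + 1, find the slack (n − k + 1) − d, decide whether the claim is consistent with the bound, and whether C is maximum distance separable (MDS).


Singleton RHS = n − k + 1 = 4, slack = 0, bound satisfied, MDS.

Singleton bound: d ≤ n − k + 1.
Here n = 12, k = 9, so n − k + 1 = 4.
Given d = 4, check d ≤ 4: YES.
Slack = (n − k + 1) − d = 0.
The code is MDS (slack = 0).
Description: the claimed parameters are [12, 9, 4]_16; such a code would be MDS (meets Singleton bound).


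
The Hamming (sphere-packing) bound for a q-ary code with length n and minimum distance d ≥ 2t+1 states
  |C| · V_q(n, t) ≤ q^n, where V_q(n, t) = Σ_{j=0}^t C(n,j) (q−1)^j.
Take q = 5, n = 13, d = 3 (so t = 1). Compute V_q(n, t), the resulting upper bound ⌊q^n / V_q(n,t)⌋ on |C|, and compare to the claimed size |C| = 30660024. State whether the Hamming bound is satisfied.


V_q(n, t) = 53, q^n = 1220703125, Hamming bound = 23032134, |C| = 30660024 > bound (violated).

Step 1: Compute V_q(n, t) = Σ_{j=0}^1 C(n, j) (q−1)^j.
  j = 0: C(13,0)·(4)^0 = 1·1 = 1.
  j = 1: C(13,1)·(4)^1 = 13·4 = 52.
  V_q(n, t) = 1 + 52 = 53.
Step 2: q^n = 5^13 = 1220703125.
Step 3: Hamming bound ⌊q^n / V_q(n,t)⌋ = ⌊1220703125/53⌋ = 23032134.
Step 4: Compare |C| = 30660024 to 23032134: violated.
The claimed |C| lies above the Hamming bound, so no 5-ary code of length 13 with d ≥ 3 can have 30660024 codewords.


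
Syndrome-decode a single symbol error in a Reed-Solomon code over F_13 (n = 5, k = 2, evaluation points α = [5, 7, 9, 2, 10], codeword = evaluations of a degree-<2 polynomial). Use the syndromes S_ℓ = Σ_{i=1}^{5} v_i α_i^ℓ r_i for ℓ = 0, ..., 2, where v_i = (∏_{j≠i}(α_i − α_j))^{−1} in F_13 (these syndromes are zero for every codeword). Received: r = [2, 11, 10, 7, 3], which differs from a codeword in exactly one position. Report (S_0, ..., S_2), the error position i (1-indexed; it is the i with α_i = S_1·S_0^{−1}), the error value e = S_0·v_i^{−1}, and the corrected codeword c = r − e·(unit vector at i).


S = (12, 8, 1), error at position 1, error magnitude e = 3, c = [12, 11, 10, 7, 3].

Step 1: column multipliers v_i = (∏_{j≠i}(α_i − α_j))^{−1} mod 13.
  i = 1 (α = 5): (5−7)(5−9)(5−2)(5−10) = (−2)·(−4)·3·(−5) = −120 ≡ 10, so v_1 = 10^{−1} = 4 (mod 13).
  i = 2 (α = 7): (7−5)(7−9)(7−2)(7−10) = 2·(−2)·5·(−3) = 60 ≡ 8, so v_2 = 8^{−1} = 5 (mod 13).
  i = 3 (α = 9): (9−5)(9−7)(9−2)(9−10) = 4·2·7·(−1) = −56 ≡ 9, so v_3 = 9^{−1} = 3 (mod 13).
  i = 4 (α = 2): (2−5)(2−7)(2−9)(2−10) = (−3)·(−5)·(−7)·(−8) = 840 ≡ 8, so v_4 = 8^{−1} = 5 (mod 13).
  i = 5 (α = 10): (10−5)(10−7)(10−9)(10−2) = 5·3·1·8 = 120 ≡ 3, so v_5 = 3^{−1} = 9 (mod 13).
  v = [4, 5, 3, 5, 9].
Step 2: syndromes of r = [2, 11, 10, 7, 3] (all sums mod 13).
  S_0 = Σ v_i r_i = 4·2 + 5·11 + 3·10 + 5·7 + 9·3 = 155 ≡ 12.
  S_1 = Σ v_i α_i r_i = 4·5·2 + 5·7·11 + 3·9·10 + 5·2·7 + 9·10·3 = 1035 ≡ 8.
  α_i^2 mod 13 = [12, 10, 3, 4, 9].
  S_2 = Σ v_i α_i^2 r_i = 4·12·2 + 5·10·11 + 3·3·10 + 5·4·7 + 9·9·3 = 1119 ≡ 1.
  S = (12, 8, 1) ≠ 0, so r is not a codeword (an error is present).
Step 3: locate the error. For a single error e at position i, S_ℓ = v_i·e·α_i^ℓ, so α_err = S_1/S_0.
  S_0^{−1} = 12^{−1} = 12 (mod 13), so α_err = 8·12 = 96 ≡ 5 = α_1. Error position i = 1.
  Consistency check: S_2/S_1 = 1·5 = 5 ≡ 5 = α_err ✓ (single-error assumption holds).
Step 4: error magnitude e = S_0/v_1 = S_0·∏_{j≠1}(α_1 − α_j) = 12·10 = 120 ≡ 3 (mod 13).
Step 5: correct position 1: c_1 = r_1 − e = 2 − 3 ≡ 12 (mod 13). Hence c = [12, 11, 10, 7, 3].
  Check: interpolating c through the α_i gives m(x) = 8 + 6·x (degree < 2) with m(α_i) = c_i for every i, so c is indeed a codeword.


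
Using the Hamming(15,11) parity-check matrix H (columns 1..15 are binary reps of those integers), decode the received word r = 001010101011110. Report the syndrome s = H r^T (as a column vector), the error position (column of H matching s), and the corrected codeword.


s = (1, 1, 0, 0)^T, error position = 12, corrected codeword c = 001010101010110

Compute s = H r^T mod 2 one row at a time:
  s_1 = 0 + 1 + 0 + 1 + 1 + 1 + 1 + 0 = 5 ≡ 1 (mod 2).
  s_2 = 0 + 1 + 0 + 1 + 1 + 1 + 1 + 0 = 5 ≡ 1 (mod 2).
  s_3 = 0 + 1 + 0 + 1 + 0 + 1 + 1 + 0 = 4 ≡ 0 (mod 2).
  s_4 = 0 + 1 + 1 + 1 + 1 + 1 + 1 + 0 = 6 ≡ 0 (mod 2).
s = (1, 1, 0, 0)^T — this equals column 12 of H (binary 1100), so error is at position 12.
Correct: flip bit 12 of r = 001010101011110 to get c = 001010101010110.


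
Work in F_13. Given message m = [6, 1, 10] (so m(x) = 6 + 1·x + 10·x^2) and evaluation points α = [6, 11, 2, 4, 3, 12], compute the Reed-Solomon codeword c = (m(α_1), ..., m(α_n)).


c = [8, 5, 9, 1, 8, 2]

Message polynomial: m(x) = 6 + 1·x + 10·x^2 (mod 13).
For each evaluation point α_i, compute m(α_i) mod 13:
  α_1 = 6: Horner steps 10 → 9 → 8, so m(6) = 8.
  α_2 = 11: Horner steps 10 → 7 → 5, so m(11) = 5.
  α_3 = 2: Horner steps 10 → 8 → 9, so m(2) = 9.
  α_4 = 4: Horner steps 10 → 2 → 1, so m(4) = 1.
  α_5 = 3: Horner steps 10 → 5 → 8, so m(3) = 8.
  α_6 = 12: Horner steps 10 → 4 → 2, so m(12) = 2.
Codeword c = [8, 5, 9, 1, 8, 2] ∈ F_13^6.


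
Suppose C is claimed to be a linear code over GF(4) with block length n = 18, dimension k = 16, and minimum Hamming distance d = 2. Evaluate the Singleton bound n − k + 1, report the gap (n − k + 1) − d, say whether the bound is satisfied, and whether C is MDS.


Singleton RHS = n − k + 1 = 3, slack = 1, bound satisfied, not MDS.

Singleton bound: d ≤ n − k + 1.
Here n = 18, k = 16, so n − k + 1 = 3.
Given d = 2, check d ≤ 3: YES.
Slack = (n − k + 1) − d = 1.
The code is NOT MDS (slack = 1 > 0).
Description: the claimed parameters are [18, 16, 2]_4; such a code would be non-MDS.


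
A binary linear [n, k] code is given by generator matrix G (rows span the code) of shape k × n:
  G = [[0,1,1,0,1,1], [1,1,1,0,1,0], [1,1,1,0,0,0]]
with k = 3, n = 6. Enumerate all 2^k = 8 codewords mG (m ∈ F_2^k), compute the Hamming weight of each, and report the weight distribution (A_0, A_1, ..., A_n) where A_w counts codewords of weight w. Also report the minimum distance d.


Weight distribution: A_0 = 1, A_1 = 1, A_2 = 1, A_3 = 3, A_4 = 2. Minimum distance d = 1.

Enumerate all 2^3 = 8 messages m ∈ F_2^3.
For each, compute codeword c = mG in F_2^6, then tally its weight.
  m = 000 → c = 000000, weight = 0.
  m = 100 → c = 011011, weight = 4.
  m = 010 → c = 111010, weight = 4.
  m = 110 → c = 100001, weight = 2.
  m = 001 → c = 111000, weight = 3.
  m = 101 → c = 100011, weight = 3.
  m = 011 → c = 000010, weight = 1.
  m = 111 → c = 011001, weight = 3.
Tally weights:
  weight 0: 1 codewords.
  weight 1: 1 codewords.
  weight 2: 1 codewords.
  weight 3: 3 codewords.
  weight 4: 2 codewords.
Minimum distance d = smallest w > 0 with A_w > 0 = 1.
Sanity: Σ A_w = 8 = 2^3 = 8 ✓.


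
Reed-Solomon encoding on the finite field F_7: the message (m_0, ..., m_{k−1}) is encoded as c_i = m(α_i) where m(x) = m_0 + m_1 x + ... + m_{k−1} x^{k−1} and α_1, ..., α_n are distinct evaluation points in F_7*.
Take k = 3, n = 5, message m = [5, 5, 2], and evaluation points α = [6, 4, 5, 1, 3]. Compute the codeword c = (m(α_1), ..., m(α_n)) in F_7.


c = [2, 1, 3, 5, 3]

Message polynomial: m(x) = 5 + 5·x + 2·x^2 (mod 7).
For each evaluation point α_i, compute m(α_i) mod 7:
  α_1 = 6: Horner steps 2 → 3 → 2, so m(6) = 2.
  α_2 = 4: Horner steps 2 → 6 → 1, so m(4) = 1.
  α_3 = 5: Horner steps 2 → 1 → 3, so m(5) = 3.
  α_4 = 1: Horner steps 2 → 0 → 5, so m(1) = 5.
  α_5 = 3: Horner steps 2 → 4 → 3, so m(3) = 3.
Codeword c = [2, 1, 3, 5, 3] ∈ F_7^5.


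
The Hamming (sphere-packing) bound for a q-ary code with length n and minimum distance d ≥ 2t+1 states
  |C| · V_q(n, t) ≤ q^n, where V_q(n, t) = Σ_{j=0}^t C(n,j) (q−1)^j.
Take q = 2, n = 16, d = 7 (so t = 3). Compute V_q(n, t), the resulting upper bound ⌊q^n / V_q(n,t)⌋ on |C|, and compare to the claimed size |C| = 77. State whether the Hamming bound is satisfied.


V_q(n, t) = 697, q^n = 65536, Hamming bound = 94, |C| = 77 ≤ bound (satisfied).

Step 1: Compute V_q(n, t) = Σ_{j=0}^3 C(n, j) (q−1)^j.
  j = 0: C(16,0)·(1)^0 = 1·1 = 1.
  j = 1: C(16,1)·(1)^1 = 16·1 = 16.
  j = 2: C(16,2)·(1)^2 = 120·1 = 120.
  j = 3: C(16,3)·(1)^3 = 560·1 = 560.
  V_q(n, t) = 1 + 16 + 120 + 560 = 697.
Step 2: q^n = 2^16 = 65536.
Step 3: Hamming bound ⌊q^n / V_q(n,t)⌋ = ⌊65536/697⌋ = 94.
Step 4: Compare |C| = 77 to 94: satisfied.
The claimed |C| lies below the Hamming bound.


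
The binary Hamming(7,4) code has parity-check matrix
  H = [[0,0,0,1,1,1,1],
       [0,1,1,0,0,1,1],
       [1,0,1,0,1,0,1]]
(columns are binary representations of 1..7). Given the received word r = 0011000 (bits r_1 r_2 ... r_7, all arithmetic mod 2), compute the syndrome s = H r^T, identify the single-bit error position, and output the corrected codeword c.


s = (1, 1, 1)^T, error position = 7, corrected codeword c = 0011001

Compute s = H r^T mod 2 one row at a time:
  s_1 = 1 + 0 + 0 + 0 = 1 ≡ 1 (mod 2).
  s_2 = 0 + 1 + 0 + 0 = 1 ≡ 1 (mod 2).
  s_3 = 0 + 1 + 0 + 0 = 1 ≡ 1 (mod 2).
s = (1, 1, 1)^T — this equals column 7 of H (binary 111), so error is at position 7.
Correct: flip bit 7 of r = 0011000 to get c = 0011001.


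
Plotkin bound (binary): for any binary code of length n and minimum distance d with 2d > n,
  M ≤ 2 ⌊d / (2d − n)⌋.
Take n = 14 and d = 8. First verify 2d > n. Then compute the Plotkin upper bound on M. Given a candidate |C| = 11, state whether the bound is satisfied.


Plotkin bound M ≤ 8; given |C| = 11 > bound (violated).

Check applicability: 2d = 16, n = 14.
2d − n = 2 > 0, so Plotkin applies.
Compute d/(2d−n) = 8/2 ≈ 4.0000.
⌊d/(2d−n)⌋ = 4.
Plotkin bound: M ≤ 2·4 = 8.
Given |C| = 11, check: VIOLATED.
This |C| is above the Plotkin bound, so no binary code with n = 14, d = 8 and 11 codewords exists.


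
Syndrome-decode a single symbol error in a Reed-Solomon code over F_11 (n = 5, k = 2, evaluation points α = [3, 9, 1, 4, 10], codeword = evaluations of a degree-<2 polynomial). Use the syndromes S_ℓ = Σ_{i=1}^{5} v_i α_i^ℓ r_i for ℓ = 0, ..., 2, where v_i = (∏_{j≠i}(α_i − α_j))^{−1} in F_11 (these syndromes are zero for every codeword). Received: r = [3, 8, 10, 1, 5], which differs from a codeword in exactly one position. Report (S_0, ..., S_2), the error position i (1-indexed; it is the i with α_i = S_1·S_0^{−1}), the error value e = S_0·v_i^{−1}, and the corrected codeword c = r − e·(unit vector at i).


S = (8, 2, 6), error at position 1, error magnitude e = 10, c = [4, 8, 10, 1, 5].

Step 1: column multipliers v_i = (∏_{j≠i}(α_i − α_j))^{−1} mod 11.
  i = 1 (α = 3): (3−9)(3−1)(3−4)(3−10) = (−6)·2·(−1)·(−7) = −84 ≡ 4, so v_1 = 4^{−1} = 3 (mod 11).
  i = 2 (α = 9): (9−3)(9−1)(9−4)(9−10) = 6·8·5·(−1) = −240 ≡ 2, so v_2 = 2^{−1} = 6 (mod 11).
  i = 3 (α = 1): (1−3)(1−9)(1−4)(1−10) = (−2)·(−8)·(−3)·(−9) = 432 ≡ 3, so v_3 = 3^{−1} = 4 (mod 11).
  i = 4 (α = 4): (4−3)(4−9)(4−1)(4−10) = 1·(−5)·3·(−6) = 90 ≡ 2, so v_4 = 2^{−1} = 6 (mod 11).
  i = 5 (α = 10): (10−3)(10−9)(10−1)(10−4) = 7·1·9·6 = 378 ≡ 4, so v_5 = 4^{−1} = 3 (mod 11).
  v = [3, 6, 4, 6, 3].
Step 2: syndromes of r = [3, 8, 10, 1, 5] (all sums mod 11).
  S_0 = Σ v_i r_i = 3·3 + 6·8 + 4·10 + 6·1 + 3·5 = 118 ≡ 8.
  S_1 = Σ v_i α_i r_i = 3·3·3 + 6·9·8 + 4·1·10 + 6·4·1 + 3·10·5 = 673 ≡ 2.
  α_i^2 mod 11 = [9, 4, 1, 5, 1].
  S_2 = Σ v_i α_i^2 r_i = 3·9·3 + 6·4·8 + 4·1·10 + 6·5·1 + 3·1·5 = 358 ≡ 6.
  S = (8, 2, 6) ≠ 0, so r is not a codeword (an error is present).
Step 3: locate the error. For a single error e at position i, S_ℓ = v_i·e·α_i^ℓ, so α_err = S_1/S_0.
  S_0^{−1} = 8^{−1} = 7 (mod 11), so α_err = 2·7 = 14 ≡ 3 = α_1. Error position i = 1.
  Consistency check: S_2/S_1 = 6·6 = 36 ≡ 3 = α_err ✓ (single-error assumption holds).
Step 4: error magnitude e = S_0/v_1 = S_0·∏_{j≠1}(α_1 − α_j) = 8·4 = 32 ≡ 10 (mod 11).
Step 5: correct position 1: c_1 = r_1 − e = 3 − 10 ≡ 4 (mod 11). Hence c = [4, 8, 10, 1, 5].
  Check: interpolating c through the α_i gives m(x) = 2 + 8·x (degree < 2) with m(α_i) = c_i for every i, so c is indeed a codeword.


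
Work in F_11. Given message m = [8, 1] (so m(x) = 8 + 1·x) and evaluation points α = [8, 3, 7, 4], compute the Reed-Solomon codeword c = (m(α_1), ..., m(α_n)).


c = [5, 0, 4, 1]

Message polynomial: m(x) = 8 + 1·x (mod 11).
For each evaluation point α_i, compute m(α_i) mod 11:
  α_1 = 8: Horner steps 1 → 5, so m(8) = 5.
  α_2 = 3: Horner steps 1 → 0, so m(3) = 0.
  α_3 = 7: Horner steps 1 → 4, so m(7) = 4.
  α_4 = 4: Horner steps 1 → 1, so m(4) = 1.
Codeword c = [5, 0, 4, 1] ∈ F_11^4.


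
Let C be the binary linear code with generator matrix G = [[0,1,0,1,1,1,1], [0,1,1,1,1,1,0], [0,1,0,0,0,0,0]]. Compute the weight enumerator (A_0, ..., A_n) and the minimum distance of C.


Weight distribution: A_0 = 1, A_1 = 1, A_2 = 1, A_3 = 1, A_4 = 2, A_5 = 2. Minimum distance d = 1.

Enumerate all 2^3 = 8 messages m ∈ F_2^3.
For each, compute codeword c = mG in F_2^7, then tally its weight.
  m = 000 → c = 0000000, weight = 0.
  m = 100 → c = 0101111, weight = 5.
  m = 010 → c = 0111110, weight = 5.
  m = 110 → c = 0010001, weight = 2.
  m = 001 → c = 0100000, weight = 1.
  m = 101 → c = 0001111, weight = 4.
  m = 011 → c = 0011110, weight = 4.
  m = 111 → c = 0110001, weight = 3.
Tally weights:
  weight 0: 1 codewords.
  weight 1: 1 codewords.
  weight 2: 1 codewords.
  weight 3: 1 codewords.
  weight 4: 2 codewords.
  weight 5: 2 codewords.
Minimum distance d = smallest w > 0 with A_w > 0 = 1.
Sanity: Σ A_w = 8 = 2^3 = 8 ✓.


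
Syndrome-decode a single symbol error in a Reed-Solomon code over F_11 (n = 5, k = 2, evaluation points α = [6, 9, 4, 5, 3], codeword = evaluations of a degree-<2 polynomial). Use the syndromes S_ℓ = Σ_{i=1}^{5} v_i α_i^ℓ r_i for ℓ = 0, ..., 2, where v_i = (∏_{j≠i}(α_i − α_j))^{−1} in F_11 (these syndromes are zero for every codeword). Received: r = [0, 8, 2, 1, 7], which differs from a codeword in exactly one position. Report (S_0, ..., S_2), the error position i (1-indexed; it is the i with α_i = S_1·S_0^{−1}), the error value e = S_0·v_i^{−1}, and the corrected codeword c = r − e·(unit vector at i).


S = (5, 4, 1), error at position 5, error magnitude e = 4, c = [0, 8, 2, 1, 3].

Step 1: column multipliers v_i = (∏_{j≠i}(α_i − α_j))^{−1} mod 11.
  i = 1 (α = 6): (6−9)(6−4)(6−5)(6−3) = (−3)·2·1·3 = −18 ≡ 4, so v_1 = 4^{−1} = 3 (mod 11).
  i = 2 (α = 9): (9−6)(9−4)(9−5)(9−3) = 3·5·4·6 = 360 ≡ 8, so v_2 = 8^{−1} = 7 (mod 11).
  i = 3 (α = 4): (4−6)(4−9)(4−5)(4−3) = (−2)·(−5)·(−1)·1 = −10 ≡ 1, so v_3 = 1^{−1} = 1 (mod 11).
  i = 4 (α = 5): (5−6)(5−9)(5−4)(5−3) = (−1)·(−4)·1·2 = 8 ≡ 8, so v_4 = 8^{−1} = 7 (mod 11).
  i = 5 (α = 3): (3−6)(3−9)(3−4)(3−5) = (−3)·(−6)·(−1)·(−2) = 36 ≡ 3, so v_5 = 3^{−1} = 4 (mod 11).
  v = [3, 7, 1, 7, 4].
Step 2: syndromes of r = [0, 8, 2, 1, 7] (all sums mod 11).
  S_0 = Σ v_i r_i = 3·0 + 7·8 + 1·2 + 7·1 + 4·7 = 93 ≡ 5.
  S_1 = Σ v_i α_i r_i = 3·6·0 + 7·9·8 + 1·4·2 + 7·5·1 + 4·3·7 = 631 ≡ 4.
  α_i^2 mod 11 = [3, 4, 5, 3, 9].
  S_2 = Σ v_i α_i^2 r_i = 3·3·0 + 7·4·8 + 1·5·2 + 7·3·1 + 4·9·7 = 507 ≡ 1.
  S = (5, 4, 1) ≠ 0, so r is not a codeword (an error is present).
Step 3: locate the error. For a single error e at position i, S_ℓ = v_i·e·α_i^ℓ, so α_err = S_1/S_0.
  S_0^{−1} = 5^{−1} = 9 (mod 11), so α_err = 4·9 = 36 ≡ 3 = α_5. Error position i = 5.
  Consistency check: S_2/S_1 = 1·3 = 3 ≡ 3 = α_err ✓ (single-error assumption holds).
Step 4: error magnitude e = S_0/v_5 = S_0·∏_{j≠5}(α_5 − α_j) = 5·3 = 15 ≡ 4 (mod 11).
Step 5: correct position 5: c_5 = r_5 − e = 7 − 4 ≡ 3 (mod 11). Hence c = [0, 8, 2, 1, 3].
  Check: interpolating c through the α_i gives m(x) = 6 + 10·x (degree < 2) with m(α_i) = c_i for every i, so c is indeed a codeword.
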